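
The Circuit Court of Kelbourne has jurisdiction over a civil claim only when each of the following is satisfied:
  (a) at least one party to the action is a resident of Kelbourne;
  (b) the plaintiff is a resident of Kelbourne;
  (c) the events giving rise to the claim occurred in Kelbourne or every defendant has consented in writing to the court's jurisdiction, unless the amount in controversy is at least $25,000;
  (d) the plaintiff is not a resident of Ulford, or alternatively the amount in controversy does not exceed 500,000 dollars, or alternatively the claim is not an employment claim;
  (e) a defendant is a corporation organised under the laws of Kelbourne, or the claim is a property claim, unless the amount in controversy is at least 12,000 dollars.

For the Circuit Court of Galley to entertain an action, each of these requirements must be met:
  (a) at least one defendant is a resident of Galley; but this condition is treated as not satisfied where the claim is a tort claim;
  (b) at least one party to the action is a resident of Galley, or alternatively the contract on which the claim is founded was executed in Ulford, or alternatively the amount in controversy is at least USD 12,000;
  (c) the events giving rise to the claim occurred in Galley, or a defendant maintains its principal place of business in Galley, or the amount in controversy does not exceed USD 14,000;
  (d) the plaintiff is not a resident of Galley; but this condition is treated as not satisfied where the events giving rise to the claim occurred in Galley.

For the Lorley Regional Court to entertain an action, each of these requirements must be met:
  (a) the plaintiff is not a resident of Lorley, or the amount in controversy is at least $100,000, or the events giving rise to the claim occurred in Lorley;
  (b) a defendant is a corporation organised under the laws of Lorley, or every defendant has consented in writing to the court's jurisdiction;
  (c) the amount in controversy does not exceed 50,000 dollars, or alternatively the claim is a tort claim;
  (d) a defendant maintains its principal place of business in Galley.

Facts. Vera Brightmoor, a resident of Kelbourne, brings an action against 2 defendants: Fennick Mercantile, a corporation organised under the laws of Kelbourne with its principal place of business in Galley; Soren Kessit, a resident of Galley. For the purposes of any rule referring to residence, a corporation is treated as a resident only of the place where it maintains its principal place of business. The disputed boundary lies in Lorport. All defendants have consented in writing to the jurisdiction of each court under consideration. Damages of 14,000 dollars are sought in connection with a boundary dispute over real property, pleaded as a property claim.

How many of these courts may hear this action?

3

The Circuit Court of Kelbourne:
  (a) Vera Brightmoor resides in Kelbourne. Condition met.
  (b) The plaintiff resides in Kelbourne. Satisfied.
  (c) Every defendant has filed written consent, so this disjunct is met. Satisfied.
  (d) The plaintiff resides in Kelbourne, which is not Ulford, which satisfies one of the alternatives. Satisfied.
  (e) Fennick Mercantile is organised under the laws of Kelbourne — that alternative is enough. Condition met.
  → The court has jurisdiction.
The Circuit Court of Galley:
  (a) Fennick Mercantile resides in Galley. The exception is not triggered, since the claim is a property claim, not a tort claim. Condition met.
  (b) Fennick Mercantile resides in Galley, so one alternative holds. Condition met.
  (c) Fennick Mercantile has its principal place of business in Galley — that alternative is enough. Condition met.
  (d) The plaintiff resides in Kelbourne, which is not Galley. The exception is not triggered, since the operative events occurred in Lorport, not Galley. Condition met.
  → All conditions met; jurisdiction exists.
The Lorley Regional Court:
  (a) The plaintiff resides in Kelbourne, which is not Lorley, so one alternative holds. Condition met.
  (b) Every defendant has filed written consent, so one alternative holds. Met.
  (c) The amount in controversy is USD 14,000, within the 50,000 dollars ceiling, so one alternative holds. Satisfied.
  (d) Fennick Mercantile has its principal place of business in Galley. Satisfied.
  → Jurisdiction lies.
Courts with jurisdiction: the Circuit Court of Kelbourne, the Circuit Court of Galley, the Lorley Regional Court — 3 in total.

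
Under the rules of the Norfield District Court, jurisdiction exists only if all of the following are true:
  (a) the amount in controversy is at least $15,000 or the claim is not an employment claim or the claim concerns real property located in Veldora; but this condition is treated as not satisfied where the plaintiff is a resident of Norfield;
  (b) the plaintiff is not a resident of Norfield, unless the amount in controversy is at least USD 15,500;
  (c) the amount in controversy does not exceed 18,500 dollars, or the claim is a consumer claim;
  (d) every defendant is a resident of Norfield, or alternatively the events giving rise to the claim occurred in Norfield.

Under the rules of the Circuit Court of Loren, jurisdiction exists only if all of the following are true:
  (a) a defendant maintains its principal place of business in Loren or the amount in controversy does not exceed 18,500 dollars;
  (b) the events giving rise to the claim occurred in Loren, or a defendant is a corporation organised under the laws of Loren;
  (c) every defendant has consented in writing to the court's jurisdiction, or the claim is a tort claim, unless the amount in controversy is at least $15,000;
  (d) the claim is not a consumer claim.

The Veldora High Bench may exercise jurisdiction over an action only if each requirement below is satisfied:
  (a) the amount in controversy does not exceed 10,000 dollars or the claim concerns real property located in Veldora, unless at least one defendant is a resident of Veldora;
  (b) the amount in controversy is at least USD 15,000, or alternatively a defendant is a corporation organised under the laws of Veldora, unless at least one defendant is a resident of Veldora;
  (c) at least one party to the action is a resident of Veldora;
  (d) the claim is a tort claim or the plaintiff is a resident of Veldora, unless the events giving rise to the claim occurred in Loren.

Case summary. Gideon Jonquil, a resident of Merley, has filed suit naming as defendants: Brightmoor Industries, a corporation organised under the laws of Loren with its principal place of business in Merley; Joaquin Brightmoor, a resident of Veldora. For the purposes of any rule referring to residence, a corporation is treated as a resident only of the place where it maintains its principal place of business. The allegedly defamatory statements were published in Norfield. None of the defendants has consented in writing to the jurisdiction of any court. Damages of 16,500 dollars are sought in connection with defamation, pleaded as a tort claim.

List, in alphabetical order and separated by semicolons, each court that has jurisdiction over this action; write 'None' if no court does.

the Circuit Court of Loren; the Norfield District Court; the Veldora High Bench

The Norfield District Court:
  (a) The amount in controversy is 16,500 dollars, which meets the 15,000 dollars floor, which satisfies one of the alternatives. The carve-out does not apply: the plaintiff resides in Merley, not Norfield. Satisfied.
  (b) The plaintiff resides in Merley, which is not Norfield. Condition met.
  (c) The amount in controversy is USD 16,500, within the 18,500 dollars ceiling — that alternative is enough. Satisfied.
  (d) The operative events occurred in Norfield, which satisfies one of the alternatives. Met.
  → Jurisdiction lies.
The Circuit Court of Loren:
  (a) The amount in controversy is $16,500, within the USD 18,500 ceiling, so one alternative holds. Met.
  (b) Brightmoor Industries is organised under the laws of Loren, so this disjunct is met. Condition met.
  (c) The claim is a tort claim, so one alternative holds. Condition met.
  (d) The claim is a tort claim, not a consumer claim. Condition met.
  → The court has jurisdiction.
The Veldora High Bench:
  (a) The amount in controversy is $16,500, above the 10,000 dollars ceiling; the claim does not concern real property — no alternative holds. The proviso rescues it, though: Joaquin Brightmoor resides in Veldora. Satisfied.
  (b) The amount in controversy is USD 16,500, which meets the USD 15,000 floor, which satisfies one of the alternatives. Met.
  (c) Joaquin Brightmoor resides in Veldora. Satisfied.
  (d) The claim is a tort claim — that alternative is enough. Met.
  → Every requirement is satisfied — jurisdiction.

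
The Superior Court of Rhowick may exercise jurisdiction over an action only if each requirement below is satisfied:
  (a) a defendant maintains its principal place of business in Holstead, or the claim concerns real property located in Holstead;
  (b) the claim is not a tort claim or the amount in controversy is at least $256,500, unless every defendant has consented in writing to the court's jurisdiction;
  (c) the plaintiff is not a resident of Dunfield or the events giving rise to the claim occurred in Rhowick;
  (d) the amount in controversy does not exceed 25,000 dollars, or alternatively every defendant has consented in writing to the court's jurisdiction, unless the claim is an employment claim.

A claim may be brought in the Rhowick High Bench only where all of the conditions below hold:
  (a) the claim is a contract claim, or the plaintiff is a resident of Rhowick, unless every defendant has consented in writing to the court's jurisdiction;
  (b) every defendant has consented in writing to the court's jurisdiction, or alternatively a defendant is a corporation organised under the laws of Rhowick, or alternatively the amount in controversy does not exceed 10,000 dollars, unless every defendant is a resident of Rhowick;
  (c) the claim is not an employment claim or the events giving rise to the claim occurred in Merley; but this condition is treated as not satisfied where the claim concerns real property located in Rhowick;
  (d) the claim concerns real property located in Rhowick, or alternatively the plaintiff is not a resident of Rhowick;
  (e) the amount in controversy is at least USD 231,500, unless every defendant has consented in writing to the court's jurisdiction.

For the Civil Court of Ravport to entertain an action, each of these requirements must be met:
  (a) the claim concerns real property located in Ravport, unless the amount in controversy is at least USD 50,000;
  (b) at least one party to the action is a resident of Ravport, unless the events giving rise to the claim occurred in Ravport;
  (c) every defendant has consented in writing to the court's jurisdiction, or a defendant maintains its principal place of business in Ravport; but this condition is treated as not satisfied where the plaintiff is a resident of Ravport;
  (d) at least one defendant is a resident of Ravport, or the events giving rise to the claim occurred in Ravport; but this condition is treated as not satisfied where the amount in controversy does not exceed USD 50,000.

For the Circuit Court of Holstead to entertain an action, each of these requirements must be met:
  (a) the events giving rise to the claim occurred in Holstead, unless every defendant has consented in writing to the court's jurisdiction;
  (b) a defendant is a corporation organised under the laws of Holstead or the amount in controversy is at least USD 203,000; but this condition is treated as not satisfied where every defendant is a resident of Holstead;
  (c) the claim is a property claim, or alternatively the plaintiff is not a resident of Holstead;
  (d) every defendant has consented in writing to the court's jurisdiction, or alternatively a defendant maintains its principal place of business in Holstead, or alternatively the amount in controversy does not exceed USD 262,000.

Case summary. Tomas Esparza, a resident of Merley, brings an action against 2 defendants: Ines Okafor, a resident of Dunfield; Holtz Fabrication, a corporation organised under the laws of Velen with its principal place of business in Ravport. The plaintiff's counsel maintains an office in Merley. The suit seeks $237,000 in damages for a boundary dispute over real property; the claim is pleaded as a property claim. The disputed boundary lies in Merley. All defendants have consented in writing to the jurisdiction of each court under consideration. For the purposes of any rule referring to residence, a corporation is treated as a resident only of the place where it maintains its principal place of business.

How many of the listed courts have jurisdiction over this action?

The Superior Court of Rhowick:
  (a) The corporate defendant(s) have their principal place of business in Ravport, not Holstead; the property lies in Merley, not Holstead — no alternative holds. Condition not met.
  (b) The claim is a property claim, not a tort claim, so this disjunct is met. Satisfied.
  (c) The plaintiff resides in Merley, which is not Dunfield, which satisfies one of the alternatives. Condition met.
  (d) Every defendant has filed written consent, so one alternative holds. Satisfied.
  → Not every requirement is met — no jurisdiction.
The Rhowick High Bench:
  (a) The claim is a property claim, not a contract claim; the plaintiff resides in Merley, not Rhowick — no alternative holds. But every defendant has filed written consent, and the 'unless' clause therefore excuses the requirement. Met.
  (b) Every defendant has filed written consent, so one alternative holds. Met.
  (c) The claim is a property claim, not an employment claim, so this disjunct is met. The carve-out does not apply: the property lies in Merley, not Rhowick. Met.
  (d) The plaintiff resides in Merley, which is not Rhowick, so one alternative holds. Condition met.
  (e) The amount in controversy is $237,000, which meets the 231,500 dollars floor. Condition met.
  → The court has jurisdiction.
The Civil Court of Ravport:
  (a) The property lies in Merley, not Ravport. The proviso rescues it, though: the amount in controversy is USD 237,000, which meets the $50,000 floor. Condition met.
  (b) Holtz Fabrication resides in Ravport. Met.
  (c) Every defendant has filed written consent, which satisfies one of the alternatives. And the carve-out is inapplicable — the plaintiff resides in Merley, not Ravport. Met.
  (d) Holtz Fabrication resides in Ravport, so one alternative holds. The carve-out does not apply: the amount in controversy is USD 237,000, above the 50,000 dollars ceiling. Met.
  → The court has jurisdiction.
The Circuit Court of Holstead:
  (a) The operative events occurred in Merley, not Holstead. However, every defendant has filed written consent, so the 'unless' proviso supplies this condition. Satisfied.
  (b) The amount in controversy is 237,000 dollars, which meets the $203,000 floor, which satisfies one of the alternatives. The carve-out does not apply: the defendants reside as follows — Ines Okafor in Dunfield, Holtz Fabrication in Ravport — not all in Holstead. Condition met.
  (c) The claim is a property claim — that alternative is enough. Condition met.
  (d) Every defendant has filed written consent — that alternative is enough. Met.
  → Every requirement is satisfied — jurisdiction.
Courts with jurisdiction: the Rhowick High Bench, the Civil Court of Ravport, the Circuit Court of Holstead — 3 in total.

3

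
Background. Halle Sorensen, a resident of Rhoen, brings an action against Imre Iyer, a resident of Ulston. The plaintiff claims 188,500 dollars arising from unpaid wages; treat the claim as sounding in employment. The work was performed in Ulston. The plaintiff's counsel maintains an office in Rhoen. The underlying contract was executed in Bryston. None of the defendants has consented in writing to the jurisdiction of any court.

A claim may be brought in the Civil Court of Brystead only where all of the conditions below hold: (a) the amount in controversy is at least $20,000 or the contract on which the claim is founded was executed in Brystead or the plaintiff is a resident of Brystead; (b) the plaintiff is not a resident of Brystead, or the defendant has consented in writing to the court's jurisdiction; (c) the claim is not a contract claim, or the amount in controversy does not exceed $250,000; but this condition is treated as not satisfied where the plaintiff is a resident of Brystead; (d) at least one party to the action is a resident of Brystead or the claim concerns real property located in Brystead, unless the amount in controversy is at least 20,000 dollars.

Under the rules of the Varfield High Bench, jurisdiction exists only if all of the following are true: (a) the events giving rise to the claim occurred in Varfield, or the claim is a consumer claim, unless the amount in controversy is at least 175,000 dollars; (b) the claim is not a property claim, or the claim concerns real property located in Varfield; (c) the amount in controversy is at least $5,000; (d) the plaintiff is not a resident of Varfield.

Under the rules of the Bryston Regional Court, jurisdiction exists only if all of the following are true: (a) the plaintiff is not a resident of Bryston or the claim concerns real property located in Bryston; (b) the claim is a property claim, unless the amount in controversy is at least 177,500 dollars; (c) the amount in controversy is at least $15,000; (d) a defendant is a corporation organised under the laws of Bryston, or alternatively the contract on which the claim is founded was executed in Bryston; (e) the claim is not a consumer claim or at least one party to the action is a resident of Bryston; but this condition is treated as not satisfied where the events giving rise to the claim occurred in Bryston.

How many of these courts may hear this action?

3

The Civil Court of Brystead:
  (a) The amount in controversy is 188,500 dollars, which meets the USD 20,000 floor, so one alternative holds. Satisfied.
  (b) The plaintiff resides in Rhoen, which is not Brystead, which satisfies one of the alternatives. Satisfied.
  (c) The claim is an employment claim, not a contract claim, which satisfies one of the alternatives. The carve-out does not apply: the plaintiff resides in Rhoen, not Brystead. Met.
  (d) No party resides in Brystead; the claim does not concern real property — no alternative holds. However, the amount in controversy is 188,500 dollars, which meets the USD 20,000 floor, so the 'unless' proviso supplies this condition. Met.
  → Every requirement is satisfied — jurisdiction.
The Varfield High Bench:
  (a) The operative events occurred in Ulston, not Varfield; the claim is an employment claim, not a consumer claim — none of the alternatives is met. However, the amount in controversy is $188,500, which meets the 175,000 dollars floor, so the 'unless' proviso supplies this condition. Condition met.
  (b) The claim is an employment claim, not a property claim, so one alternative holds. Satisfied.
  (c) The amount in controversy is 188,500 dollars, which meets the $5,000 floor. Met.
  (d) The plaintiff resides in Rhoen, which is not Varfield. Satisfied.
  → The court has jurisdiction.
The Bryston Regional Court:
  (a) The plaintiff resides in Rhoen, which is not Bryston, so one alternative holds. Met.
  (b) The claim is an employment claim, not a property claim. But the amount in controversy is USD 188,500, which meets the $177,500 floor, and the 'unless' clause therefore excuses the requirement. Condition met.
  (c) The amount in controversy is $188,500, which meets the $15,000 floor. Met.
  (d) The contract was executed in Bryston, which satisfies one of the alternatives. Condition met.
  (e) The claim is an employment claim, not a consumer claim, which satisfies one of the alternatives. The carve-out does not apply: the operative events occurred in Ulston, not Bryston. Condition met.
  → Every requirement is satisfied — jurisdiction.
Courts with jurisdiction: the Civil Court of Brystead, the Varfield High Bench, the Bryston Regional Court — 3 in total.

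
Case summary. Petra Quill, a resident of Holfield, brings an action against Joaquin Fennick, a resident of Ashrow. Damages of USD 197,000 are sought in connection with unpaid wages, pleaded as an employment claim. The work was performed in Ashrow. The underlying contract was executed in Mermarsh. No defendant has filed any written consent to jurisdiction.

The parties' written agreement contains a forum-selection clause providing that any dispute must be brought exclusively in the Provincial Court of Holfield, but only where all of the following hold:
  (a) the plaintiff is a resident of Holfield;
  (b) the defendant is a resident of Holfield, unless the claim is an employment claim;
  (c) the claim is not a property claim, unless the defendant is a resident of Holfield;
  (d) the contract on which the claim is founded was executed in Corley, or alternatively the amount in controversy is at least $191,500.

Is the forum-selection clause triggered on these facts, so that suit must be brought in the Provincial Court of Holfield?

Yes

The Provincial Court of Holfield:
  (a) The plaintiff resides in Holfield. Satisfied.
  (b) The defendant resides in Ashrow, not Holfield. The proviso rescues it, though: the claim is an employment claim. Met.
  (c) The claim is an employment claim, not a property claim. Met.
  (d) The amount in controversy is $197,000, which meets the 191,500 dollars floor — that alternative is enough. Satisfied.
  → Forum clause is triggered.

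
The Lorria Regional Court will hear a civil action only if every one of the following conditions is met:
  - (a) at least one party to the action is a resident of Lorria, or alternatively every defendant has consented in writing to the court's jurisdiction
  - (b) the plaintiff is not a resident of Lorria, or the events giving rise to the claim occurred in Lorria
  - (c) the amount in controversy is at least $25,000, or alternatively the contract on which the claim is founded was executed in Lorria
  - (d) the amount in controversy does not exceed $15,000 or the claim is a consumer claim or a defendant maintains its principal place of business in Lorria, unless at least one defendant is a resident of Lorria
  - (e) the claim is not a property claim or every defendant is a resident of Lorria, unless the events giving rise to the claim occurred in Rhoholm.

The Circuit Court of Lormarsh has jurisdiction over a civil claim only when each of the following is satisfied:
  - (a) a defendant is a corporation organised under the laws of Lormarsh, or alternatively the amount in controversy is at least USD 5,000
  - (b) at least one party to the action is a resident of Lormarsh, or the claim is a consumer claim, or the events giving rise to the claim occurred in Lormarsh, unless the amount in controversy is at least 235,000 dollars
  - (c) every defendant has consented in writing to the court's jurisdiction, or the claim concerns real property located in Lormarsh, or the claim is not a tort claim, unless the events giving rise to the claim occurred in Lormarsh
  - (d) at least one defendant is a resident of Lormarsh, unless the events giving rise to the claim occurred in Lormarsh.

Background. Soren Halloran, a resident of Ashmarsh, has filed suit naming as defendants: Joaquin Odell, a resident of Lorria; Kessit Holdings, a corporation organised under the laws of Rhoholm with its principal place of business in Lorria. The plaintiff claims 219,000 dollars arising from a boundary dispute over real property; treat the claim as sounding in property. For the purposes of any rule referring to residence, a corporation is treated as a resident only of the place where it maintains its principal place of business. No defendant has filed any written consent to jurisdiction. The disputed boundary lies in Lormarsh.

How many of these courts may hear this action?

The Lorria Regional Court:
  (a) Joaquin Odell resides in Lorria, which satisfies one of the alternatives. Condition met.
  (b) The plaintiff resides in Ashmarsh, which is not Lorria, which satisfies one of the alternatives. Met.
  (c) The amount in controversy is 219,000 dollars, which meets the 25,000 dollars floor — that alternative is enough. Condition met.
  (d) Kessit Holdings has its principal place of business in Lorria — that alternative is enough. Met.
  (e) The defendants reside as follows — Joaquin Odell in Lorria, Kessit Holdings in Lorria — all in Lorria, so this disjunct is met. Satisfied.
  → Jurisdiction lies.
The Circuit Court of Lormarsh:
  (a) The amount in controversy is $219,000, which meets the USD 5,000 floor — that alternative is enough. Satisfied.
  (b) The operative events occurred in Lormarsh, so one alternative holds. Condition met.
  (c) The property lies in Lormarsh, so one alternative holds. Condition met.
  (d) No defendant resides in Lormarsh (they reside in Lorria, Lorria). But the operative events occurred in Lormarsh, and the 'unless' clause therefore excuses the requirement. Condition met.
  → Every requirement is satisfied — jurisdiction.
Courts with jurisdiction: the Lorria Regional Court, the Circuit Court of Lormarsh — 2 in total.

2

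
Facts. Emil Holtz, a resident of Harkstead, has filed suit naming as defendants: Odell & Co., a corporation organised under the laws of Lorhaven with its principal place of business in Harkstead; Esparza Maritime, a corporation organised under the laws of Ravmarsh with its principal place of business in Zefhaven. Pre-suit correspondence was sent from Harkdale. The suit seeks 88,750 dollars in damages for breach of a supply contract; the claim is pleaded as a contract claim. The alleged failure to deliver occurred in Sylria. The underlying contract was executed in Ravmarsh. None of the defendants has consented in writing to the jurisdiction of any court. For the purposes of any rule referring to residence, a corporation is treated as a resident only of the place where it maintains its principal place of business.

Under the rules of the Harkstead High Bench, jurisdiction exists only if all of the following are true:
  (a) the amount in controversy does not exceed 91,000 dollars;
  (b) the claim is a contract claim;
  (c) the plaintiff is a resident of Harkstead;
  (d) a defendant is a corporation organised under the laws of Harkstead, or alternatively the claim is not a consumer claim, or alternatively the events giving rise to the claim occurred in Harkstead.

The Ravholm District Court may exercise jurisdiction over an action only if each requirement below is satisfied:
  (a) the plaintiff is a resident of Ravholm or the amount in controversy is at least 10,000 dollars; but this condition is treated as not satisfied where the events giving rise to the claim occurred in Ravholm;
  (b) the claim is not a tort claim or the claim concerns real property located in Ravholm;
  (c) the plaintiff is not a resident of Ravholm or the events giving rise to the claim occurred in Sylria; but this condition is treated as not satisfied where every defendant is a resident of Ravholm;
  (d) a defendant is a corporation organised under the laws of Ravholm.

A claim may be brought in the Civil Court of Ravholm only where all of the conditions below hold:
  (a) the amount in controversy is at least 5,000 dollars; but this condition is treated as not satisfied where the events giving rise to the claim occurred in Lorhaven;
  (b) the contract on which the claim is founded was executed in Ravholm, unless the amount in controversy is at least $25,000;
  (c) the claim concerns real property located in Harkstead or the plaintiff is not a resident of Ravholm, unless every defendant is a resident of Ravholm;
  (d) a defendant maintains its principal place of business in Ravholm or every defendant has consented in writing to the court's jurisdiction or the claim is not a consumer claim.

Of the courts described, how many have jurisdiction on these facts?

The Harkstead High Bench:
  (a) The amount in controversy is $88,750, within the $91,000 ceiling. Satisfied.
  (b) The claim is a contract claim. Condition met.
  (c) The plaintiff resides in Harkstead. Met.
  (d) The claim is a contract claim, not a consumer claim, so this disjunct is met. Met.
  → Jurisdiction lies.
The Ravholm District Court:
  (a) The amount in controversy is 88,750 dollars, which meets the USD 10,000 floor, so this disjunct is met. The carve-out does not apply: the operative events occurred in Sylria, not Ravholm. Satisfied.
  (b) The claim is a contract claim, not a tort claim, so one alternative holds. Met.
  (c) The plaintiff resides in Harkstead, which is not Ravholm, which satisfies one of the alternatives. The exception is not triggered, since the defendants reside as follows — Odell & Co. in Harkstead, Esparza Maritime in Zefhaven — not all in Ravholm. Satisfied.
  (d) The corporate defendant(s) are organised in Lorhaven, Ravmarsh, not Ravholm. Not met.
  → Not every requirement is met — no jurisdiction.
The Civil Court of Ravholm:
  (a) The amount in controversy is 88,750 dollars, which meets the $5,000 floor. The carve-out does not apply: the operative events occurred in Sylria, not Lorhaven. Met.
  (b) The contract was executed in Ravmarsh, not Ravholm. But the amount in controversy is $88,750, which meets the 25,000 dollars floor, and the 'unless' clause therefore excuses the requirement. Met.
  (c) The plaintiff resides in Harkstead, which is not Ravholm, so this disjunct is met. Met.
  (d) The claim is a contract claim, not a consumer claim, so this disjunct is met. Satisfied.
  → The court has jurisdiction.
Courts with jurisdiction: the Harkstead High Bench, the Civil Court of Ravholm — 2 in total.

2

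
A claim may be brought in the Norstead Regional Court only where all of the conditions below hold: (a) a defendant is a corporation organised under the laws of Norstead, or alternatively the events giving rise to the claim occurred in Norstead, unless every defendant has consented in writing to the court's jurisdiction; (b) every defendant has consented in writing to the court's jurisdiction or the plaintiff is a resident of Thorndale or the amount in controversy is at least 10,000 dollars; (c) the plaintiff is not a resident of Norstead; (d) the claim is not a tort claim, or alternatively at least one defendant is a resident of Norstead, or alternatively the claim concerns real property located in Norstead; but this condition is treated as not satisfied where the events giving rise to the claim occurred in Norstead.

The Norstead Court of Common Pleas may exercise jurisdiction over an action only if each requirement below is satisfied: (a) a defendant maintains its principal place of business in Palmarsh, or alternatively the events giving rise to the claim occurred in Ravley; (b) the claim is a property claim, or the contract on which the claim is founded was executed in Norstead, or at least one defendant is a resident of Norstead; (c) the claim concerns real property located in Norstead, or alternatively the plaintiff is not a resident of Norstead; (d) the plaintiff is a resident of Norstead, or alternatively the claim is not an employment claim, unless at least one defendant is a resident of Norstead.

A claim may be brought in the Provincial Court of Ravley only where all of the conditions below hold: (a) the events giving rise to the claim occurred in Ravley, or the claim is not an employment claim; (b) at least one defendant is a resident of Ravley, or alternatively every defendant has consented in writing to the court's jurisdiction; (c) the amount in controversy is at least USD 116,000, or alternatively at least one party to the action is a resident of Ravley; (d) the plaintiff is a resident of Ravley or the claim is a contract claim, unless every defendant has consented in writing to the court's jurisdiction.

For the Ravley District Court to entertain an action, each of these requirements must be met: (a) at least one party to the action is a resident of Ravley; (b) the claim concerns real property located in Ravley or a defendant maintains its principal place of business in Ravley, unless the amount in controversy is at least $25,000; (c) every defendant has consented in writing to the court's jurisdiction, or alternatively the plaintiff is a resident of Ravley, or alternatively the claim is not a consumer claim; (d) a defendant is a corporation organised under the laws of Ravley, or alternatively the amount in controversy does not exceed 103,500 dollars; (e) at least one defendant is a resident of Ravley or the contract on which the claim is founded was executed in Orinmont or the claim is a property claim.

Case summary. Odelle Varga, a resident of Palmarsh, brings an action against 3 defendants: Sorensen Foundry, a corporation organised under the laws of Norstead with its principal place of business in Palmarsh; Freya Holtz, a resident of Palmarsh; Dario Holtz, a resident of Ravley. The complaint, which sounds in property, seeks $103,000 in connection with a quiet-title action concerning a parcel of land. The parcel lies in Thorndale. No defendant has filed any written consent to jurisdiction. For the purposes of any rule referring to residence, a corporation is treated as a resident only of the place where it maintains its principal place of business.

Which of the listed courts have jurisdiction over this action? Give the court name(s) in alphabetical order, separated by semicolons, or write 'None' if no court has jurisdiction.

the Norstead Court of Common Pleas; the Norstead Regional Court; the Ravley District Court

The Norstead Regional Court:
  (a) Sorensen Foundry is organised under the laws of Norstead — that alternative is enough. Satisfied.
  (b) The amount in controversy is 103,000 dollars, which meets the 10,000 dollars floor, so this disjunct is met. Satisfied.
  (c) The plaintiff resides in Palmarsh, which is not Norstead. Condition met.
  (d) The claim is a property claim, not a tort claim, so one alternative holds. The carve-out does not apply: the operative events occurred in Thorndale, not Norstead. Satisfied.
  → All conditions met; jurisdiction exists.
The Norstead Court of Common Pleas:
  (a) Sorensen Foundry has its principal place of business in Palmarsh, which satisfies one of the alternatives. Met.
  (b) The claim is a property claim, so this disjunct is met. Satisfied.
  (c) The plaintiff resides in Palmarsh, which is not Norstead — that alternative is enough. Met.
  (d) The claim is a property claim, not an employment claim, so one alternative holds. Satisfied.
  → The court has jurisdiction.
The Provincial Court of Ravley:
  (a) The claim is a property claim, not an employment claim, which satisfies one of the alternatives. Satisfied.
  (b) Dario Holtz resides in Ravley, so one alternative holds. Met.
  (c) Dario Holtz resides in Ravley, so this disjunct is met. Condition met.
  (d) The plaintiff resides in Palmarsh, not Ravley; the claim is a property claim, not a contract claim — every alternative fails. And no such written consent has been filed, so the proviso does not save it. Condition not met.
  → The court lacks jurisdiction.
The Ravley District Court:
  (a) Dario Holtz resides in Ravley. Satisfied.
  (b) The property lies in Thorndale, not Ravley; the corporate defendant(s) have their principal place of business in Palmarsh, not Ravley — none of the alternatives is met. The proviso rescues it, though: the amount in controversy is $103,000, which meets the $25,000 floor. Condition met.
  (c) The claim is a property claim, not a consumer claim, which satisfies one of the alternatives. Condition met.
  (d) The amount in controversy is $103,000, within the $103,500 ceiling — that alternative is enough. Met.
  (e) Dario Holtz resides in Ravley, which satisfies one of the alternatives. Met.
  → The court has jurisdiction.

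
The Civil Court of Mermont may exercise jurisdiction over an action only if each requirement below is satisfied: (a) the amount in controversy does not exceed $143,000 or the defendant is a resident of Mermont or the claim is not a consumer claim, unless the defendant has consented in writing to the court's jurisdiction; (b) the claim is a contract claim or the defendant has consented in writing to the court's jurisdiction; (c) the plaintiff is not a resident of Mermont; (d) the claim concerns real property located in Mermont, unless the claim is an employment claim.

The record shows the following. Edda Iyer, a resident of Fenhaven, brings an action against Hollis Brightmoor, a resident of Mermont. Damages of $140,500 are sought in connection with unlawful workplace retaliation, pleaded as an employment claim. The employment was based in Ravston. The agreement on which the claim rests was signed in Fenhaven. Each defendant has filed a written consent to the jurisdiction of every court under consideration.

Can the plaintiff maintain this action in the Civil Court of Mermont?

Yes

The Civil Court of Mermont:
  (a) The amount in controversy is 140,500 dollars, within the $143,000 ceiling, so one alternative holds. Condition met.
  (b) Every defendant has filed written consent, so this disjunct is met. Met.
  (c) The plaintiff resides in Fenhaven, which is not Mermont. Met.
  (d) The claim does not concern real property. The proviso rescues it, though: the claim is an employment claim. Satisfied.
  → Jurisdiction lies.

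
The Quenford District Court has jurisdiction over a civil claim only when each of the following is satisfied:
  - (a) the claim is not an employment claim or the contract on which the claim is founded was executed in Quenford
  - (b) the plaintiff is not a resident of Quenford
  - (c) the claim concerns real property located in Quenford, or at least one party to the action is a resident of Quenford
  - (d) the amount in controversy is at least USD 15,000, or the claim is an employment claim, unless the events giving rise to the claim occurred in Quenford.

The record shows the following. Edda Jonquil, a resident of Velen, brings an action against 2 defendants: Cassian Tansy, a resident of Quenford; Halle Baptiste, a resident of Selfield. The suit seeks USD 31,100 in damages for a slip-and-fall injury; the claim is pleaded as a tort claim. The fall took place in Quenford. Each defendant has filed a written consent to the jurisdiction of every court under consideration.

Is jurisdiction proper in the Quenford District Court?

The Quenford District Court:
  (a) The claim is a tort claim, not an employment claim, so one alternative holds. Satisfied.
  (b) The plaintiff resides in Velen, which is not Quenford. Satisfied.
  (c) Cassian Tansy resides in Quenford, which satisfies one of the alternatives. Satisfied.
  (d) The amount in controversy is $31,100, which meets the 15,000 dollars floor, which satisfies one of the alternatives. Satisfied.
  → Jurisdiction lies.

Yes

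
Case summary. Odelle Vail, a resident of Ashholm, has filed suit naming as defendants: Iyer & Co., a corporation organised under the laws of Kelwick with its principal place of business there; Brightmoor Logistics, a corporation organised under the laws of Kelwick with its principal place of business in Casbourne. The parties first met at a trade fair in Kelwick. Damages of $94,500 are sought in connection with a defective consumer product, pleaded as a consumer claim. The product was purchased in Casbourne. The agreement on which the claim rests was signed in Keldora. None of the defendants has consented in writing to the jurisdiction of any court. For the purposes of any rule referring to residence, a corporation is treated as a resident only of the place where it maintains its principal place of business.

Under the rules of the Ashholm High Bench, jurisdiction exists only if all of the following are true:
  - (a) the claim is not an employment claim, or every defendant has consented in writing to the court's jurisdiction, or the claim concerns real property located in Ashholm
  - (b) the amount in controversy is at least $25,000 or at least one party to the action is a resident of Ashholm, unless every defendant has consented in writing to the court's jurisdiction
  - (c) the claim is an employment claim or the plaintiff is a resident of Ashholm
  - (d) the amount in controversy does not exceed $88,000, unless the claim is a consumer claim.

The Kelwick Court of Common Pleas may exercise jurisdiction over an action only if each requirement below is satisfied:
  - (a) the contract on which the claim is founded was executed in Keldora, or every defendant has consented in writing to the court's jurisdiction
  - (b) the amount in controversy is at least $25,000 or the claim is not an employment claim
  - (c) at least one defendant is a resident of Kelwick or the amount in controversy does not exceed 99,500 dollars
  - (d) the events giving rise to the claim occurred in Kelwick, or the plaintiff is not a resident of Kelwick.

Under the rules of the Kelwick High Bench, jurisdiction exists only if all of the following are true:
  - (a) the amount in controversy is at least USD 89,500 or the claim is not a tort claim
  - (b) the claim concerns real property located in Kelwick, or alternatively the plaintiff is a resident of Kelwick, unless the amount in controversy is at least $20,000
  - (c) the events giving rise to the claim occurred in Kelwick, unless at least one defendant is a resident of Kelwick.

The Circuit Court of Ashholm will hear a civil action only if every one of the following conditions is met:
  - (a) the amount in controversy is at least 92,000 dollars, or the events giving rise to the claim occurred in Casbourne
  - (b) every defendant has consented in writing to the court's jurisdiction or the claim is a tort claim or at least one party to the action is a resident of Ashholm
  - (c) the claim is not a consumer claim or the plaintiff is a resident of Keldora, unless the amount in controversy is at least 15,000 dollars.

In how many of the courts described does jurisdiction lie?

4

The Ashholm High Bench:
  (a) The claim is a consumer claim, not an employment claim, which satisfies one of the alternatives. Met.
  (b) The amount in controversy is 94,500 dollars, which meets the $25,000 floor, so one alternative holds. Met.
  (c) The plaintiff resides in Ashholm, so one alternative holds. Satisfied.
  (d) The amount in controversy is USD 94,500, above the USD 88,000 ceiling. The proviso rescues it, though: the claim is a consumer claim. Met.
  → The court has jurisdiction.
The Kelwick Court of Common Pleas:
  (a) The contract was executed in Keldora, which satisfies one of the alternatives. Satisfied.
  (b) The amount in controversy is $94,500, which meets the $25,000 floor, so one alternative holds. Satisfied.
  (c) Iyer & Co. resides in Kelwick, which satisfies one of the alternatives. Condition met.
  (d) The plaintiff resides in Ashholm, which is not Kelwick, so this disjunct is met. Met.
  → Jurisdiction lies.
The Kelwick High Bench:
  (a) The amount in controversy is 94,500 dollars, which meets the $89,500 floor, so one alternative holds. Condition met.
  (b) The claim does not concern real property; the plaintiff resides in Ashholm, not Kelwick — no alternative holds. But the amount in controversy is $94,500, which meets the USD 20,000 floor, and the 'unless' clause therefore excuses the requirement. Satisfied.
  (c) The operative events occurred in Casbourne, not Kelwick. The proviso rescues it, though: Iyer & Co. resides in Kelwick. Satisfied.
  → All conditions met; jurisdiction exists.
The Circuit Court of Ashholm:
  (a) The amount in controversy is USD 94,500, which meets the USD 92,000 floor, so this disjunct is met. Met.
  (b) Odelle Vail resides in Ashholm, so this disjunct is met. Met.
  (c) The claim is a consumer claim; the plaintiff resides in Ashholm, not Keldora — no alternative holds. The proviso rescues it, though: the amount in controversy is USD 94,500, which meets the USD 15,000 floor. Met.
  → Every requirement is satisfied — jurisdiction.
Courts with jurisdiction: the Ashholm High Bench, the Kelwick Court of Common Pleas, the Kelwick High Bench, the Circuit Court of Ashholm — 4 in total.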